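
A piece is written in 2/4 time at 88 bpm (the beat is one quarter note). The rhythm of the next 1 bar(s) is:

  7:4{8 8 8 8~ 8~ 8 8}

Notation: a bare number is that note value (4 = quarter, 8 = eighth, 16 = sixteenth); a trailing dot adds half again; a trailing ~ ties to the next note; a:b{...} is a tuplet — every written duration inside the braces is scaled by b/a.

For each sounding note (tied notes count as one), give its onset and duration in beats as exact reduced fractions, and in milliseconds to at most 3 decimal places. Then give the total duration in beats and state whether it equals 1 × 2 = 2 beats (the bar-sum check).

1) 0.0ms=0b +194.805ms=2/7b
2) 194.805ms=2/7b +194.805ms=2/7b
3) 389.61ms=4/7b +194.805ms=2/7b
4) 584.416ms=6/7b +584.416ms=6/7b
5) 1168.831ms=12/7b +194.805ms=2/7b
Σ=2b of 2 (88bpm 2/4) — PASS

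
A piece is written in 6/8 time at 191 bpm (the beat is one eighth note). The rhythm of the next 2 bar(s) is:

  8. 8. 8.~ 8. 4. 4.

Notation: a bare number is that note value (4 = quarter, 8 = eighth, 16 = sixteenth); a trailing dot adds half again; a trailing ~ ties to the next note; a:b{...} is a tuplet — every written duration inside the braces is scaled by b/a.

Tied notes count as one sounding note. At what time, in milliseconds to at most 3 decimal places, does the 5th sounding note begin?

1. 0.0ms @ 0 + 471.204ms (3/2)
2. 471.204ms @ 3/2 + 471.204ms (3/2)
3. 942.408ms @ 3 + 942.408ms (3)
4. 1884.817ms @ 6 + 942.408ms (3)
5. 2827.225ms @ 9 + 942.408ms (3)

note 5 onset = 9b = 2827.225ms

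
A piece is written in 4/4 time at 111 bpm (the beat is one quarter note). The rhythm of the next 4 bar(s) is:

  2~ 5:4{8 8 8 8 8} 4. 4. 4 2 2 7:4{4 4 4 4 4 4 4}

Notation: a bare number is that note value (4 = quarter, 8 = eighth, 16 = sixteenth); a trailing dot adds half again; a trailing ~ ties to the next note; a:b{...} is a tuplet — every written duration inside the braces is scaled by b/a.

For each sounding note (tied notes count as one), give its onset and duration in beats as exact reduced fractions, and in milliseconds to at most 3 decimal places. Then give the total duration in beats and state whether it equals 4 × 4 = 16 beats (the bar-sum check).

1) 0.0ms=0b +1297.297ms=12/5b
2) 1297.297ms=12/5b +216.216ms=2/5b
3) 1513.514ms=14/5b +216.216ms=2/5b
4) 1729.73ms=16/5b +216.216ms=2/5b
5) 1945.946ms=18/5b +216.216ms=2/5b
6) 2162.162ms=4b +810.811ms=3/2b
7) 2972.973ms=11/2b +810.811ms=3/2b
8) 3783.784ms=7b +540.541ms=1b
9) 4324.324ms=8b +1081.081ms=2b
10) 5405.405ms=10b +1081.081ms=2b
11) 6486.486ms=12b +308.88ms=4/7b
12) 6795.367ms=88/7b +308.88ms=4/7b
13) 7104.247ms=92/7b +308.88ms=4/7b
14) 7413.127ms=96/7b +308.88ms=4/7b
15) 7722.008ms=100/7b +308.88ms=4/7b
16) 8030.888ms=104/7b +308.88ms=4/7b
17) 8339.768ms=108/7b +308.88ms=4/7b
Σ=16b of 16 (111bpm 4/4) — PASS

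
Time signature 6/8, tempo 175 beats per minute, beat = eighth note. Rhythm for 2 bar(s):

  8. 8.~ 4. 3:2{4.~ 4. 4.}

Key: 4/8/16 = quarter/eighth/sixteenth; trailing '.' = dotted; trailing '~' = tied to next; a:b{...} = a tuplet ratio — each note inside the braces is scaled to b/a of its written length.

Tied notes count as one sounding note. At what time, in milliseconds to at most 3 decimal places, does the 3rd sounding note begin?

note 3 onset = 6b = 2057.143ms

1. 0.0ms @ 0 + 514.286ms (3/2)
2. 514.286ms @ 3/2 + 1542.857ms (9/2)
3. 2057.143ms @ 6 + 1371.429ms (4)
4. 3428.571ms @ 10 + 685.714ms (2)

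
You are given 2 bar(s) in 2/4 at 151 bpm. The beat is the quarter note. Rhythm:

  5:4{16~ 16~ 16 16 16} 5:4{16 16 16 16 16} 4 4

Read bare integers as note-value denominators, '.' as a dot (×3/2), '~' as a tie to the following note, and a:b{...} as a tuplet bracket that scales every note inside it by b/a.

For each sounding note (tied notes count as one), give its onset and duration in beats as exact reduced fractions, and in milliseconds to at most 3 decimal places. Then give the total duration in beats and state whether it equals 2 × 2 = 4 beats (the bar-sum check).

1) 0.0ms=0b +238.411ms=3/5b
2) 238.411ms=3/5b +79.47ms=1/5b
3) 317.881ms=4/5b +79.47ms=1/5b
4) 397.351ms=1b +79.47ms=1/5b
5) 476.821ms=6/5b +79.47ms=1/5b
6) 556.291ms=7/5b +79.47ms=1/5b
7) 635.762ms=8/5b +79.47ms=1/5b
8) 715.232ms=9/5b +79.47ms=1/5b
9) 794.702ms=2b +397.351ms=1b
10) 1192.053ms=3b +397.351ms=1b
Σ=4b of 4 (151bpm 2/4) — PASS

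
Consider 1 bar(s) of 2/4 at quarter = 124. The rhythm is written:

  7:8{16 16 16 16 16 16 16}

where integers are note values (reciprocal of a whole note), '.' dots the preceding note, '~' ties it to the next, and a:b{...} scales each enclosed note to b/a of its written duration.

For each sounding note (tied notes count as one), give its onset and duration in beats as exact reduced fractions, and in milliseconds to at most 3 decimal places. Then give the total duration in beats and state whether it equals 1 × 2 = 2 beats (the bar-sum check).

1) 0.0ms=0b +138.249ms=2/7b
2) 138.249ms=2/7b +138.249ms=2/7b
3) 276.498ms=4/7b +138.249ms=2/7b
4) 414.747ms=6/7b +138.249ms=2/7b
5) 552.995ms=8/7b +138.249ms=2/7b
6) 691.244ms=10/7b +138.249ms=2/7b
7) 829.493ms=12/7b +138.249ms=2/7b
Σ=2b of 2 (124bpm 2/4) — PASS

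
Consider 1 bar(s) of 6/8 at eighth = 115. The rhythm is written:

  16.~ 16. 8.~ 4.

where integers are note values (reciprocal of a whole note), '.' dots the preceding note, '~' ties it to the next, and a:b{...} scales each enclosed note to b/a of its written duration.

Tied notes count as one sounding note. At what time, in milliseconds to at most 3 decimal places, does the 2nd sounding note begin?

1. 0.0ms @ 0 + 782.609ms (3/2)
2. 782.609ms @ 3/2 + 2347.826ms (9/2)

note 2 onset = 3/2b = 782.609ms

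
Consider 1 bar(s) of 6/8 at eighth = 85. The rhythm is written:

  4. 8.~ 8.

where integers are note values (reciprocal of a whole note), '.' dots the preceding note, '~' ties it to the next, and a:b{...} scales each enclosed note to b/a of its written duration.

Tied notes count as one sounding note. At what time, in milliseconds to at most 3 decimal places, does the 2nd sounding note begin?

note 2 onset = 3b = 2117.647ms

1. 0.0ms @ 0 + 2117.647ms (3)
2. 2117.647ms @ 3 + 2117.647ms (3)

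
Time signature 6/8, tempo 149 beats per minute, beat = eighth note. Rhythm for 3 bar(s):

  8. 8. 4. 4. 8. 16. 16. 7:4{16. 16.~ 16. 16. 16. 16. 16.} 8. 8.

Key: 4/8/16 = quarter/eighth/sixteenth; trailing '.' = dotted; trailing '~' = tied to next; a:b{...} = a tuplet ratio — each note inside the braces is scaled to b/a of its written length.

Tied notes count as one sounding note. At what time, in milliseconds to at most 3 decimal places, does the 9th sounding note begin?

1. 0.0ms @ 0 + 604.027ms (3/2)
2. 604.027ms @ 3/2 + 604.027ms (3/2)
3. 1208.054ms @ 3 + 1208.054ms (3)
4. 2416.107ms @ 6 + 1208.054ms (3)
5. 3624.161ms @ 9 + 604.027ms (3/2)
6. 4228.188ms @ 21/2 + 302.013ms (3/4)
7. 4530.201ms @ 45/4 + 302.013ms (3/4)
8. 4832.215ms @ 12 + 172.579ms (3/7)
9. 5004.794ms @ 87/7 + 345.158ms (6/7)
10. 5349.952ms @ 93/7 + 172.579ms (3/7)
11. 5522.531ms @ 96/7 + 172.579ms (3/7)
12. 5695.11ms @ 99/7 + 172.579ms (3/7)
13. 5867.689ms @ 102/7 + 172.579ms (3/7)
14. 6040.268ms @ 15 + 604.027ms (3/2)
15. 6644.295ms @ 33/2 + 604.027ms (3/2)

note 9 onset = 87/7b = 5004.794ms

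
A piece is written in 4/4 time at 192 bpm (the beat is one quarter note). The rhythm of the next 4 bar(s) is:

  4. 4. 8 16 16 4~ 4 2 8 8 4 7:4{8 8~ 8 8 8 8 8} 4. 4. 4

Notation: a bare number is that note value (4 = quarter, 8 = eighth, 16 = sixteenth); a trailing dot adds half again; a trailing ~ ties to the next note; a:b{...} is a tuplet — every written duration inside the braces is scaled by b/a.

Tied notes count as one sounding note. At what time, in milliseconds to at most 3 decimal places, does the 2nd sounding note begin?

1. 0.0ms @ 0 + 468.75ms (3/2)
2. 468.75ms @ 3/2 + 468.75ms (3/2)
3. 937.5ms @ 3 + 156.25ms (1/2)
4. 1093.75ms @ 7/2 + 78.125ms (1/4)
5. 1171.875ms @ 15/4 + 78.125ms (1/4)
6. 1250.0ms @ 4 + 625.0ms (2)
7. 1875.0ms @ 6 + 625.0ms (2)
8. 2500.0ms @ 8 + 156.25ms (1/2)
9. 2656.25ms @ 17/2 + 156.25ms (1/2)
10. 2812.5ms @ 9 + 312.5ms (1)
11. 3125.0ms @ 10 + 89.286ms (2/7)
12. 3214.286ms @ 72/7 + 178.571ms (4/7)
13. 3392.857ms @ 76/7 + 89.286ms (2/7)
14. 3482.143ms @ 78/7 + 89.286ms (2/7)
15. 3571.429ms @ 80/7 + 89.286ms (2/7)
16. 3660.714ms @ 82/7 + 89.286ms (2/7)
17. 3750.0ms @ 12 + 468.75ms (3/2)
18. 4218.75ms @ 27/2 + 468.75ms (3/2)
19. 4687.5ms @ 15 + 312.5ms (1)

note 2 onset = 3/2b = 468.75ms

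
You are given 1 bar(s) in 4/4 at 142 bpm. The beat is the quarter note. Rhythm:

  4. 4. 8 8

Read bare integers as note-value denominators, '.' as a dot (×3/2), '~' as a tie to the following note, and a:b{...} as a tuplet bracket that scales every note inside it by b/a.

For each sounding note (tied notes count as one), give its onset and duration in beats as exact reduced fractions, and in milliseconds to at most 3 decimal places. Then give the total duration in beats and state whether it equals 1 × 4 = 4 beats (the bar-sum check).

1) 0.0ms=0b +633.803ms=3/2b
2) 633.803ms=3/2b +633.803ms=3/2b
3) 1267.606ms=3b +211.268ms=1/2b
4) 1478.873ms=7/2b +211.268ms=1/2b
Σ=4b of 4 (142bpm 4/4) — PASS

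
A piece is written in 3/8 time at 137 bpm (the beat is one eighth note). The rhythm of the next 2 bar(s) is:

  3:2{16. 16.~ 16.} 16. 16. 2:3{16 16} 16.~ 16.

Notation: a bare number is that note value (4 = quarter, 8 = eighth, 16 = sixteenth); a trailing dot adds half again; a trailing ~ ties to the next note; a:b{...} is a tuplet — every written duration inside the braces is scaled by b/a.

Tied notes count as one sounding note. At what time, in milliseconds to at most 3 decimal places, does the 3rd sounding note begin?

1. 0.0ms @ 0 + 218.978ms (1/2)
2. 218.978ms @ 1/2 + 437.956ms (1)
3. 656.934ms @ 3/2 + 328.467ms (3/4)
4. 985.401ms @ 9/4 + 328.467ms (3/4)
5. 1313.869ms @ 3 + 328.467ms (3/4)
6. 1642.336ms @ 15/4 + 328.467ms (3/4)
7. 1970.803ms @ 9/2 + 656.934ms (3/2)

note 3 onset = 3/2b = 656.934ms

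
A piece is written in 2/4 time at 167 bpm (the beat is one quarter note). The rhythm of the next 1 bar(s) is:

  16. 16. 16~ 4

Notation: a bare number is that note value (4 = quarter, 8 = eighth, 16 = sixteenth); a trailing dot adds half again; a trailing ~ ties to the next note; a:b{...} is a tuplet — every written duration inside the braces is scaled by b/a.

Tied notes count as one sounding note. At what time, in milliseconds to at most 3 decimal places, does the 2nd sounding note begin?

note 2 onset = 3/8b = 134.731ms

1. 0.0ms @ 0 + 134.731ms (3/8)
2. 134.731ms @ 3/8 + 134.731ms (3/8)
3. 269.461ms @ 3/4 + 449.102ms (5/4)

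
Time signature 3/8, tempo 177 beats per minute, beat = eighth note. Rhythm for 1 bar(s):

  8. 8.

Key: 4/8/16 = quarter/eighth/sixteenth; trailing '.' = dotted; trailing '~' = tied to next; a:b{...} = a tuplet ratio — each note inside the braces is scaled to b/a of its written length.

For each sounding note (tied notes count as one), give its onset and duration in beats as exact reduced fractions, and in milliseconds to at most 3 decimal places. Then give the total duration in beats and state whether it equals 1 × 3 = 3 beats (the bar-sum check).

1) 0.0ms=0b +508.475ms=3/2b
2) 508.475ms=3/2b +508.475ms=3/2b
Σ=3b of 3 (177bpm 3/8) — PASS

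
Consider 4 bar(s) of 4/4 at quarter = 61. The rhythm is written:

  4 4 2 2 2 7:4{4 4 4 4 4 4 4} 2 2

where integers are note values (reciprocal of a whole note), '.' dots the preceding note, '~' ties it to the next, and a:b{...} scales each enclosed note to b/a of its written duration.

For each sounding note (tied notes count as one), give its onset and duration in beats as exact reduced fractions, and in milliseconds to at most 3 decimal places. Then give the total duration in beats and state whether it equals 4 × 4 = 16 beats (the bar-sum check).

1) 0.0ms=0b +983.607ms=1b
2) 983.607ms=1b +983.607ms=1b
3) 1967.213ms=2b +1967.213ms=2b
4) 3934.426ms=4b +1967.213ms=2b
5) 5901.639ms=6b +1967.213ms=2b
6) 7868.852ms=8b +562.061ms=4/7b
7) 8430.913ms=60/7b +562.061ms=4/7b
8) 8992.974ms=64/7b +562.061ms=4/7b
9) 9555.035ms=68/7b +562.061ms=4/7b
10) 10117.096ms=72/7b +562.061ms=4/7b
11) 10679.157ms=76/7b +562.061ms=4/7b
12) 11241.218ms=80/7b +562.061ms=4/7b
13) 11803.279ms=12b +1967.213ms=2b
14) 13770.492ms=14b +1967.213ms=2b
Σ=16b of 16 (61bpm 4/4) — PASS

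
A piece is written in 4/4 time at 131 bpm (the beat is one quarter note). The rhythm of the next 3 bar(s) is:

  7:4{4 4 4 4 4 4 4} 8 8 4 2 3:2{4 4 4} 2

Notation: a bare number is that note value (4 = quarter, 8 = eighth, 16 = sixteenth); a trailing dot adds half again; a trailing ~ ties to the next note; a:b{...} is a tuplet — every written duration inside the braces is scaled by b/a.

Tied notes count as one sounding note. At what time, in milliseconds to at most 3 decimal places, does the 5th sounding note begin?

1. 0.0ms @ 0 + 261.723ms (4/7)
2. 261.723ms @ 4/7 + 261.723ms (4/7)
3. 523.446ms @ 8/7 + 261.723ms (4/7)
4. 785.169ms @ 12/7 + 261.723ms (4/7)
5. 1046.892ms @ 16/7 + 261.723ms (4/7)
6. 1308.615ms @ 20/7 + 261.723ms (4/7)
7. 1570.338ms @ 24/7 + 261.723ms (4/7)
8. 1832.061ms @ 4 + 229.008ms (1/2)
9. 2061.069ms @ 9/2 + 229.008ms (1/2)
10. 2290.076ms @ 5 + 458.015ms (1)
11. 2748.092ms @ 6 + 916.031ms (2)
12. 3664.122ms @ 8 + 305.344ms (2/3)
13. 3969.466ms @ 26/3 + 305.344ms (2/3)
14. 4274.809ms @ 28/3 + 305.344ms (2/3)
15. 4580.153ms @ 10 + 916.031ms (2)

note 5 onset = 16/7b = 1046.892ms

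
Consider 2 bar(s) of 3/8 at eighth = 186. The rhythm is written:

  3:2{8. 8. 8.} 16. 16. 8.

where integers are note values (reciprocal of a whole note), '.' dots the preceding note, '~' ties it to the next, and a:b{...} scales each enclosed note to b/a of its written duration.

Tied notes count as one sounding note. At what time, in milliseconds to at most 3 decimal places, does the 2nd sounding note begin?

1. 0.0ms @ 0 + 322.581ms (1)
2. 322.581ms @ 1 + 322.581ms (1)
3. 645.161ms @ 2 + 322.581ms (1)
4. 967.742ms @ 3 + 241.935ms (3/4)
5. 1209.677ms @ 15/4 + 241.935ms (3/4)
6. 1451.613ms @ 9/2 + 483.871ms (3/2)

note 2 onset = 1b = 322.581ms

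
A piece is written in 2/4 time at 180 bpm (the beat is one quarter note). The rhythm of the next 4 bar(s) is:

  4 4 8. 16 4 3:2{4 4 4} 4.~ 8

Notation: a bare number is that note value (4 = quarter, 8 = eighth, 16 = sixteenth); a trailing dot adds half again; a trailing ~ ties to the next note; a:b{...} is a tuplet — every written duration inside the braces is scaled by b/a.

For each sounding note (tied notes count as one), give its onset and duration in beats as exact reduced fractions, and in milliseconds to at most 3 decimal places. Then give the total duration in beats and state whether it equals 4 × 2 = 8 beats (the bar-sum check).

1) 0.0ms=0b +333.333ms=1b
2) 333.333ms=1b +333.333ms=1b
3) 666.667ms=2b +250.0ms=3/4b
4) 916.667ms=11/4b +83.333ms=1/4b
5) 1000.0ms=3b +333.333ms=1b
6) 1333.333ms=4b +222.222ms=2/3b
7) 1555.556ms=14/3b +222.222ms=2/3b
8) 1777.778ms=16/3b +222.222ms=2/3b
9) 2000.0ms=6b +666.667ms=2b
Σ=8b of 8 (180bpm 2/4) — PASS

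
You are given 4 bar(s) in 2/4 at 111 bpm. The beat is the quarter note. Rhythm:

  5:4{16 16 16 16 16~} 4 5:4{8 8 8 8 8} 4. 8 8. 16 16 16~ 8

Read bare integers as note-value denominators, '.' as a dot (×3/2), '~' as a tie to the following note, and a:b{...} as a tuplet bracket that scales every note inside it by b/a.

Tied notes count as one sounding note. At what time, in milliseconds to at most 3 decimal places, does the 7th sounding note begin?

1. 0.0ms @ 0 + 108.108ms (1/5)
2. 108.108ms @ 1/5 + 108.108ms (1/5)
3. 216.216ms @ 2/5 + 108.108ms (1/5)
4. 324.324ms @ 3/5 + 108.108ms (1/5)
5. 432.432ms @ 4/5 + 648.649ms (6/5)
6. 1081.081ms @ 2 + 216.216ms (2/5)
7. 1297.297ms @ 12/5 + 216.216ms (2/5)
8. 1513.514ms @ 14/5 + 216.216ms (2/5)
9. 1729.73ms @ 16/5 + 216.216ms (2/5)
10. 1945.946ms @ 18/5 + 216.216ms (2/5)
11. 2162.162ms @ 4 + 810.811ms (3/2)
12. 2972.973ms @ 11/2 + 270.27ms (1/2)
13. 3243.243ms @ 6 + 405.405ms (3/4)
14. 3648.649ms @ 27/4 + 135.135ms (1/4)
15. 3783.784ms @ 7 + 135.135ms (1/4)
16. 3918.919ms @ 29/4 + 405.405ms (3/4)

note 7 onset = 12/5b = 1297.297ms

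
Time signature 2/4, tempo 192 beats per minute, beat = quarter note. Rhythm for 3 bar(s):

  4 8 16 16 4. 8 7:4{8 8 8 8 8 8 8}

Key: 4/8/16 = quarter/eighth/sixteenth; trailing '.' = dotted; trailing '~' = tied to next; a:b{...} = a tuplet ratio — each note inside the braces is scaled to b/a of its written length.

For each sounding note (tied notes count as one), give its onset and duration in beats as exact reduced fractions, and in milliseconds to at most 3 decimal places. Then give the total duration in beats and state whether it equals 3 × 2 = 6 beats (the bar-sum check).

1) 0.0ms=0b +312.5ms=1b
2) 312.5ms=1b +156.25ms=1/2b
3) 468.75ms=3/2b +78.125ms=1/4b
4) 546.875ms=7/4b +78.125ms=1/4b
5) 625.0ms=2b +468.75ms=3/2b
6) 1093.75ms=7/2b +156.25ms=1/2b
7) 1250.0ms=4b +89.286ms=2/7b
8) 1339.286ms=30/7b +89.286ms=2/7b
9) 1428.571ms=32/7b +89.286ms=2/7b
10) 1517.857ms=34/7b +89.286ms=2/7b
11) 1607.143ms=36/7b +89.286ms=2/7b
12) 1696.429ms=38/7b +89.286ms=2/7b
13) 1785.714ms=40/7b +89.286ms=2/7b
Σ=6b of 6 (192bpm 2/4) — PASS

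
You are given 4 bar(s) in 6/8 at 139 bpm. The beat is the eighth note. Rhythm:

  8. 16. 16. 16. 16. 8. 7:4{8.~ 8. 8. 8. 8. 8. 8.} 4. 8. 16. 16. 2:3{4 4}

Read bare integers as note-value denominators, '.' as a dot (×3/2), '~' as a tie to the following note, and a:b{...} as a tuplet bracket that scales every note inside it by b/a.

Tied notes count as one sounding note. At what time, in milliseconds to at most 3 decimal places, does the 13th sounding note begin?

1. 0.0ms @ 0 + 647.482ms (3/2)
2. 647.482ms @ 3/2 + 323.741ms (3/4)
3. 971.223ms @ 9/4 + 323.741ms (3/4)
4. 1294.964ms @ 3 + 323.741ms (3/4)
5. 1618.705ms @ 15/4 + 323.741ms (3/4)
6. 1942.446ms @ 9/2 + 647.482ms (3/2)
7. 2589.928ms @ 6 + 739.979ms (12/7)
8. 3329.908ms @ 54/7 + 369.99ms (6/7)
9. 3699.897ms @ 60/7 + 369.99ms (6/7)
10. 4069.887ms @ 66/7 + 369.99ms (6/7)
11. 4439.877ms @ 72/7 + 369.99ms (6/7)
12. 4809.866ms @ 78/7 + 369.99ms (6/7)
13. 5179.856ms @ 12 + 1294.964ms (3)
14. 6474.82ms @ 15 + 647.482ms (3/2)
15. 7122.302ms @ 33/2 + 323.741ms (3/4)
16. 7446.043ms @ 69/4 + 323.741ms (3/4)
17. 7769.784ms @ 18 + 1294.964ms (3)
18. 9064.748ms @ 21 + 1294.964ms (3)

note 13 onset = 12b = 5179.856ms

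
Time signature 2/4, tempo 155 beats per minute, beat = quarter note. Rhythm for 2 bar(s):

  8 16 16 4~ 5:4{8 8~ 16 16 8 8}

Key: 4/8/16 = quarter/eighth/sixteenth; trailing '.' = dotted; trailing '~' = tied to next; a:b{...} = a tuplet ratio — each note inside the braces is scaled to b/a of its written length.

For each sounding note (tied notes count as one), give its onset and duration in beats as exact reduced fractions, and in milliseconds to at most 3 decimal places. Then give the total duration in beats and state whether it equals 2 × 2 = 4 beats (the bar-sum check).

1) 0.0ms=0b +193.548ms=1/2b
2) 193.548ms=1/2b +96.774ms=1/4b
3) 290.323ms=3/4b +96.774ms=1/4b
4) 387.097ms=1b +541.935ms=7/5b
5) 929.032ms=12/5b +232.258ms=3/5b
6) 1161.29ms=3b +77.419ms=1/5b
7) 1238.71ms=16/5b +154.839ms=2/5b
8) 1393.548ms=18/5b +154.839ms=2/5b
Σ=4b of 4 (155bpm 2/4) — PASS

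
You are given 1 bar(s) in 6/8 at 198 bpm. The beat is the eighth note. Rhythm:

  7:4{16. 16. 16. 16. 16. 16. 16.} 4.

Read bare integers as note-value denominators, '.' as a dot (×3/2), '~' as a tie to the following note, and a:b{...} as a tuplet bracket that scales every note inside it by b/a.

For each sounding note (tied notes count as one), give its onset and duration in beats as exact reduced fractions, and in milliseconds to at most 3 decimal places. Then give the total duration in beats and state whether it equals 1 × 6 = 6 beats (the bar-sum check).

1) 0.0ms=0b +129.87ms=3/7b
2) 129.87ms=3/7b +129.87ms=3/7b
3) 259.74ms=6/7b +129.87ms=3/7b
4) 389.61ms=9/7b +129.87ms=3/7b
5) 519.481ms=12/7b +129.87ms=3/7b
6) 649.351ms=15/7b +129.87ms=3/7b
7) 779.221ms=18/7b +129.87ms=3/7b
8) 909.091ms=3b +909.091ms=3b
Σ=6b of 6 (198bpm 6/8) — PASS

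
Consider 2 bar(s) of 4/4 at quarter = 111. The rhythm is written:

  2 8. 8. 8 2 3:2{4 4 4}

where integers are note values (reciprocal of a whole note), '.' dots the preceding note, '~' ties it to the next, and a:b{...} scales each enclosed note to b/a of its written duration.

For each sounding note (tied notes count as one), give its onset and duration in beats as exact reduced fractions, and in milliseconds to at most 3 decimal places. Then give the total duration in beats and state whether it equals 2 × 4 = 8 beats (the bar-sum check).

1) 0.0ms=0b +1081.081ms=2b
2) 1081.081ms=2b +405.405ms=3/4b
3) 1486.486ms=11/4b +405.405ms=3/4b
4) 1891.892ms=7/2b +270.27ms=1/2b
5) 2162.162ms=4b +1081.081ms=2b
6) 3243.243ms=6b +360.36ms=2/3b
7) 3603.604ms=20/3b +360.36ms=2/3b
8) 3963.964ms=22/3b +360.36ms=2/3b
Σ=8b of 8 (111bpm 4/4) — PASS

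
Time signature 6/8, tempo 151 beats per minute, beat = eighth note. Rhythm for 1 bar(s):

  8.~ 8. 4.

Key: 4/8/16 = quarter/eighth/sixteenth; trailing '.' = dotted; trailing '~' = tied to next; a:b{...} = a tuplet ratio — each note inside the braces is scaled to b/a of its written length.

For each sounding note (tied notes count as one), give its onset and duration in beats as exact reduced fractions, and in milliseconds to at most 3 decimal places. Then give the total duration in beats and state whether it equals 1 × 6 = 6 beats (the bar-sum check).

1) 0.0ms=0b +1192.053ms=3b
2) 1192.053ms=3b +1192.053ms=3b
Σ=6b of 6 (151bpm 6/8) — PASS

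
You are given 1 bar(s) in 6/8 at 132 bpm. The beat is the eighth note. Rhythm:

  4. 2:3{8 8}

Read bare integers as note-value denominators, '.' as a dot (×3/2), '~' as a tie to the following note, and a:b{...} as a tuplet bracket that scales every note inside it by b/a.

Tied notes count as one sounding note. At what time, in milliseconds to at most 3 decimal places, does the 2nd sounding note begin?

note 2 onset = 3b = 1363.636ms

1. 0.0ms @ 0 + 1363.636ms (3)
2. 1363.636ms @ 3 + 681.818ms (3/2)
3. 2045.455ms @ 9/2 + 681.818ms (3/2)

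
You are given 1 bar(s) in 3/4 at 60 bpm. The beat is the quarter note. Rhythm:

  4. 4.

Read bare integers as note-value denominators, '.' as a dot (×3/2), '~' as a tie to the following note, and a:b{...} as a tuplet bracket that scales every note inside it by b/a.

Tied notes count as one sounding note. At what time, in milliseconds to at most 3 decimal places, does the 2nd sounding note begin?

1. 0.0ms @ 0 + 1500.0ms (3/2)
2. 1500.0ms @ 3/2 + 1500.0ms (3/2)

note 2 onset = 3/2b = 1500.0ms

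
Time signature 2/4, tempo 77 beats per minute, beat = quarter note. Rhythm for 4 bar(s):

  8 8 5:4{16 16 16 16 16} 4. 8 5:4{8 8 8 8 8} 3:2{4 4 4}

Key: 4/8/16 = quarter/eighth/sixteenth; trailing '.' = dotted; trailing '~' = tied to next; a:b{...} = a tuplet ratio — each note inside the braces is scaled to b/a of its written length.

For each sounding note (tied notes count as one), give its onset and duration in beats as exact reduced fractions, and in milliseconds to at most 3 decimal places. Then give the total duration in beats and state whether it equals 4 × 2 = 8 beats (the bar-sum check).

1) 0.0ms=0b +389.61ms=1/2b
2) 389.61ms=1/2b +389.61ms=1/2b
3) 779.221ms=1b +155.844ms=1/5b
4) 935.065ms=6/5b +155.844ms=1/5b
5) 1090.909ms=7/5b +155.844ms=1/5b
6) 1246.753ms=8/5b +155.844ms=1/5b
7) 1402.597ms=9/5b +155.844ms=1/5b
8) 1558.442ms=2b +1168.831ms=3/2b
9) 2727.273ms=7/2b +389.61ms=1/2b
10) 3116.883ms=4b +311.688ms=2/5b
11) 3428.571ms=22/5b +311.688ms=2/5b
12) 3740.26ms=24/5b +311.688ms=2/5b
13) 4051.948ms=26/5b +311.688ms=2/5b
14) 4363.636ms=28/5b +311.688ms=2/5b
15) 4675.325ms=6b +519.481ms=2/3b
16) 5194.805ms=20/3b +519.481ms=2/3b
17) 5714.286ms=22/3b +519.481ms=2/3b
Σ=8b of 8 (77bpm 2/4) — PASS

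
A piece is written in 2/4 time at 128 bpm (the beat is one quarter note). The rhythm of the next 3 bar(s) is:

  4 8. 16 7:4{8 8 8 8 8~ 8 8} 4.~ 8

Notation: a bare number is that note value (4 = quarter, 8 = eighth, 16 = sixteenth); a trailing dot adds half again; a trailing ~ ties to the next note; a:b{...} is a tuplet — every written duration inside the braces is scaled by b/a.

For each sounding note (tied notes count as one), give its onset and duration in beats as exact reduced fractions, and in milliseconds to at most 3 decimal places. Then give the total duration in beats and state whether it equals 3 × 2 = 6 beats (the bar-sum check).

1) 0.0ms=0b +468.75ms=1b
2) 468.75ms=1b +351.562ms=3/4b
3) 820.312ms=7/4b +117.188ms=1/4b
4) 937.5ms=2b +133.929ms=2/7b
5) 1071.429ms=16/7b +133.929ms=2/7b
6) 1205.357ms=18/7b +133.929ms=2/7b
7) 1339.286ms=20/7b +133.929ms=2/7b
8) 1473.214ms=22/7b +267.857ms=4/7b
9) 1741.071ms=26/7b +133.929ms=2/7b
10) 1875.0ms=4b +937.5ms=2b
Σ=6b of 6 (128bpm 2/4) — PASS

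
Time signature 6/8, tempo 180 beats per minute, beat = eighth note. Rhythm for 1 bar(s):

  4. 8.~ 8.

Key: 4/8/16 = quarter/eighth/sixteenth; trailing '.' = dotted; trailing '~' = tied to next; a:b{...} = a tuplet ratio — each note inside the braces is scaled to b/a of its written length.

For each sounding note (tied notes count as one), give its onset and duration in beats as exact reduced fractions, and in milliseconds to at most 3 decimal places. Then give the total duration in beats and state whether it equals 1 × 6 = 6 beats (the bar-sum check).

1) 0.0ms=0b +1000.0ms=3b
2) 1000.0ms=3b +1000.0ms=3b
Σ=6b of 6 (180bpm 6/8) — PASS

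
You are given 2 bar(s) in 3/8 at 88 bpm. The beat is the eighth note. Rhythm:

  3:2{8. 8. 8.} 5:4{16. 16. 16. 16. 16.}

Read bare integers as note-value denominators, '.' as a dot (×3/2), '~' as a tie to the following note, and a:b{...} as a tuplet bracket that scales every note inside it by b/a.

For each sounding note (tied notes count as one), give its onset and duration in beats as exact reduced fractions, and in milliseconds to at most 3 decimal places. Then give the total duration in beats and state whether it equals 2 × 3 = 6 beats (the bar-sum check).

1) 0.0ms=0b +681.818ms=1b
2) 681.818ms=1b +681.818ms=1b
3) 1363.636ms=2b +681.818ms=1b
4) 2045.455ms=3b +409.091ms=3/5b
5) 2454.545ms=18/5b +409.091ms=3/5b
6) 2863.636ms=21/5b +409.091ms=3/5b
7) 3272.727ms=24/5b +409.091ms=3/5b
8) 3681.818ms=27/5b +409.091ms=3/5b
Σ=6b of 6 (88bpm 3/8) — PASS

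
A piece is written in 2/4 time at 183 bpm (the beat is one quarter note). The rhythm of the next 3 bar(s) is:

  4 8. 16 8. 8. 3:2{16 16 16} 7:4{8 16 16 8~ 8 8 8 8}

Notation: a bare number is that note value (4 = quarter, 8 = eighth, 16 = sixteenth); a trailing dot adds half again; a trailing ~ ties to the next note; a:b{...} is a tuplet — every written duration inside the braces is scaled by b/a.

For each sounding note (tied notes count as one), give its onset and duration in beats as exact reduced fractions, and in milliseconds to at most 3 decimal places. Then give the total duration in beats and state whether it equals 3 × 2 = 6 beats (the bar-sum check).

1) 0.0ms=0b +327.869ms=1b
2) 327.869ms=1b +245.902ms=3/4b
3) 573.77ms=7/4b +81.967ms=1/4b
4) 655.738ms=2b +245.902ms=3/4b
5) 901.639ms=11/4b +245.902ms=3/4b
6) 1147.541ms=7/2b +54.645ms=1/6b
7) 1202.186ms=11/3b +54.645ms=1/6b
8) 1256.831ms=23/6b +54.645ms=1/6b
9) 1311.475ms=4b +93.677ms=2/7b
10) 1405.152ms=30/7b +46.838ms=1/7b
11) 1451.991ms=31/7b +46.838ms=1/7b
12) 1498.829ms=32/7b +187.354ms=4/7b
13) 1686.183ms=36/7b +93.677ms=2/7b
14) 1779.859ms=38/7b +93.677ms=2/7b
15) 1873.536ms=40/7b +93.677ms=2/7b
Σ=6b of 6 (183bpm 2/4) — PASS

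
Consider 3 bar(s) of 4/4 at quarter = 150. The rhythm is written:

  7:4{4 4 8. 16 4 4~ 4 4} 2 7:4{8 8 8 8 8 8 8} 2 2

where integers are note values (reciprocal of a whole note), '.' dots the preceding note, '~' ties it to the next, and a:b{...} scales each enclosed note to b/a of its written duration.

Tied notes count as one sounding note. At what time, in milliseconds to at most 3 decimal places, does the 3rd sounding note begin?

note 3 onset = 8/7b = 457.143ms

1. 0.0ms @ 0 + 228.571ms (4/7)
2. 228.571ms @ 4/7 + 228.571ms (4/7)
3. 457.143ms @ 8/7 + 171.429ms (3/7)
4. 628.571ms @ 11/7 + 57.143ms (1/7)
5. 685.714ms @ 12/7 + 228.571ms (4/7)
6. 914.286ms @ 16/7 + 457.143ms (8/7)
7. 1371.429ms @ 24/7 + 228.571ms (4/7)
8. 1600.0ms @ 4 + 800.0ms (2)
9. 2400.0ms @ 6 + 114.286ms (2/7)
10. 2514.286ms @ 44/7 + 114.286ms (2/7)
11. 2628.571ms @ 46/7 + 114.286ms (2/7)
12. 2742.857ms @ 48/7 + 114.286ms (2/7)
13. 2857.143ms @ 50/7 + 114.286ms (2/7)
14. 2971.429ms @ 52/7 + 114.286ms (2/7)
15. 3085.714ms @ 54/7 + 114.286ms (2/7)
16. 3200.0ms @ 8 + 800.0ms (2)
17. 4000.0ms @ 10 + 800.0ms (2)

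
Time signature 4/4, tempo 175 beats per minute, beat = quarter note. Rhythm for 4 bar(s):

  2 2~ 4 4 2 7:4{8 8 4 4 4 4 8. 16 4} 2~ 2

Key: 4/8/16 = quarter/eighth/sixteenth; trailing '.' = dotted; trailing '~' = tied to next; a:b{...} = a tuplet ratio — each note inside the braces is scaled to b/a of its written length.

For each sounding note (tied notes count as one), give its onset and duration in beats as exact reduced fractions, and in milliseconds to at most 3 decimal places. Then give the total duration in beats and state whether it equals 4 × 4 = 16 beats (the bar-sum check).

1) 0.0ms=0b +685.714ms=2b
2) 685.714ms=2b +1028.571ms=3b
3) 1714.286ms=5b +342.857ms=1b
4) 2057.143ms=6b +685.714ms=2b
5) 2742.857ms=8b +97.959ms=2/7b
6) 2840.816ms=58/7b +97.959ms=2/7b
7) 2938.776ms=60/7b +195.918ms=4/7b
8) 3134.694ms=64/7b +195.918ms=4/7b
9) 3330.612ms=68/7b +195.918ms=4/7b
10) 3526.531ms=72/7b +195.918ms=4/7b
11) 3722.449ms=76/7b +146.939ms=3/7b
12) 3869.388ms=79/7b +48.98ms=1/7b
13) 3918.367ms=80/7b +195.918ms=4/7b
14) 4114.286ms=12b +1371.429ms=4b
Σ=16b of 16 (175bpm 4/4) — PASS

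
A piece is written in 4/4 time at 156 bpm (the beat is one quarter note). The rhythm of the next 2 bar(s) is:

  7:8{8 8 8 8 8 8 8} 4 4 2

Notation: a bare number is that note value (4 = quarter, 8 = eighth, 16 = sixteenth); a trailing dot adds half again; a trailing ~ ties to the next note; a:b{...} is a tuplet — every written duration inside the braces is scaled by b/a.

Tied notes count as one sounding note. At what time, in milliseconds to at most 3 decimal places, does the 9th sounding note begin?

1. 0.0ms @ 0 + 219.78ms (4/7)
2. 219.78ms @ 4/7 + 219.78ms (4/7)
3. 439.56ms @ 8/7 + 219.78ms (4/7)
4. 659.341ms @ 12/7 + 219.78ms (4/7)
5. 879.121ms @ 16/7 + 219.78ms (4/7)
6. 1098.901ms @ 20/7 + 219.78ms (4/7)
7. 1318.681ms @ 24/7 + 219.78ms (4/7)
8. 1538.462ms @ 4 + 384.615ms (1)
9. 1923.077ms @ 5 + 384.615ms (1)
10. 2307.692ms @ 6 + 769.231ms (2)

note 9 onset = 5b = 1923.077ms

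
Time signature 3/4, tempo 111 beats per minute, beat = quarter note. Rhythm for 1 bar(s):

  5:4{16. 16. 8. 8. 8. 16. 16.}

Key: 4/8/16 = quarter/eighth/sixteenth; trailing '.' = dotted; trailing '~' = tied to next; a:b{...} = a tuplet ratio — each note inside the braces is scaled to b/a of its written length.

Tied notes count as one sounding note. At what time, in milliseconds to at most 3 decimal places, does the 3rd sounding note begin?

note 3 onset = 3/5b = 324.324ms

1. 0.0ms @ 0 + 162.162ms (3/10)
2. 162.162ms @ 3/10 + 162.162ms (3/10)
3. 324.324ms @ 3/5 + 324.324ms (3/5)
4. 648.649ms @ 6/5 + 324.324ms (3/5)
5. 972.973ms @ 9/5 + 324.324ms (3/5)
6. 1297.297ms @ 12/5 + 162.162ms (3/10)
7. 1459.459ms @ 27/10 + 162.162ms (3/10)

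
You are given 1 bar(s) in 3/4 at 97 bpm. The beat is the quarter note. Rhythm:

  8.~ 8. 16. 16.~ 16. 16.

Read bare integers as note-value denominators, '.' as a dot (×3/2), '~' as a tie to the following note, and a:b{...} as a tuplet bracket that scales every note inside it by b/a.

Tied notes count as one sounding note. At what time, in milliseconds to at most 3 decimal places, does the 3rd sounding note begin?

1. 0.0ms @ 0 + 927.835ms (3/2)
2. 927.835ms @ 3/2 + 231.959ms (3/8)
3. 1159.794ms @ 15/8 + 463.918ms (3/4)
4. 1623.711ms @ 21/8 + 231.959ms (3/8)

note 3 onset = 15/8b = 1159.794ms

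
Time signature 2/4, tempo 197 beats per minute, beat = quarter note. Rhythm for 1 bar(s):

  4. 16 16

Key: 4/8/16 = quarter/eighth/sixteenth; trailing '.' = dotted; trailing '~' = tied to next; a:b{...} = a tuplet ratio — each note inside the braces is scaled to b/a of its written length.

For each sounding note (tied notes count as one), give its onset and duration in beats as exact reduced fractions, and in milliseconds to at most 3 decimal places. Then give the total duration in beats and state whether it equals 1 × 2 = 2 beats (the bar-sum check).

1) 0.0ms=0b +456.853ms=3/2b
2) 456.853ms=3/2b +76.142ms=1/4b
3) 532.995ms=7/4b +76.142ms=1/4b
Σ=2b of 2 (197bpm 2/4) — PASS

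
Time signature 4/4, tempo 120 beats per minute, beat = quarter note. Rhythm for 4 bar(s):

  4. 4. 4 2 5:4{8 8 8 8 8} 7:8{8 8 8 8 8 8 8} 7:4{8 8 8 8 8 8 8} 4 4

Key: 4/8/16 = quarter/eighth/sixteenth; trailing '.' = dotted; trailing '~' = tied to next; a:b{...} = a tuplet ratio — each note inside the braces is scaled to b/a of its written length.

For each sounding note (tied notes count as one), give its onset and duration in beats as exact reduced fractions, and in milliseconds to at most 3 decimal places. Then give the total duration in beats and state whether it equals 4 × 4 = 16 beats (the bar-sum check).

1) 0.0ms=0b +750.0ms=3/2b
2) 750.0ms=3/2b +750.0ms=3/2b
3) 1500.0ms=3b +500.0ms=1b
4) 2000.0ms=4b +1000.0ms=2b
5) 3000.0ms=6b +200.0ms=2/5b
6) 3200.0ms=32/5b +200.0ms=2/5b
7) 3400.0ms=34/5b +200.0ms=2/5b
8) 3600.0ms=36/5b +200.0ms=2/5b
9) 3800.0ms=38/5b +200.0ms=2/5b
10) 4000.0ms=8b +285.714ms=4/7b
11) 4285.714ms=60/7b +285.714ms=4/7b
12) 4571.429ms=64/7b +285.714ms=4/7b
13) 4857.143ms=68/7b +285.714ms=4/7b
14) 5142.857ms=72/7b +285.714ms=4/7b
15) 5428.571ms=76/7b +285.714ms=4/7b
16) 5714.286ms=80/7b +285.714ms=4/7b
17) 6000.0ms=12b +142.857ms=2/7b
18) 6142.857ms=86/7b +142.857ms=2/7b
19) 6285.714ms=88/7b +142.857ms=2/7b
20) 6428.571ms=90/7b +142.857ms=2/7b
21) 6571.429ms=92/7b +142.857ms=2/7b
22) 6714.286ms=94/7b +142.857ms=2/7b
23) 6857.143ms=96/7b +142.857ms=2/7b
24) 7000.0ms=14b +500.0ms=1b
25) 7500.0ms=15b +500.0ms=1b
Σ=16b of 16 (120bpm 4/4) — PASS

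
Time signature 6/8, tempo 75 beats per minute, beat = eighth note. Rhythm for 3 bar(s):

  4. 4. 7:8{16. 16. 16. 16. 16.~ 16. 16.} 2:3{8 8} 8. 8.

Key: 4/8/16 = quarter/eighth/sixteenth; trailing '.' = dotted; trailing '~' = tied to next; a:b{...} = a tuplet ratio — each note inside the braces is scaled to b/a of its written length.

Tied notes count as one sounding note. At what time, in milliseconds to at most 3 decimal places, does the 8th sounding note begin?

note 8 onset = 78/7b = 8914.286ms

1. 0.0ms @ 0 + 2400.0ms (3)
2. 2400.0ms @ 3 + 2400.0ms (3)
3. 4800.0ms @ 6 + 685.714ms (6/7)
4. 5485.714ms @ 48/7 + 685.714ms (6/7)
5. 6171.429ms @ 54/7 + 685.714ms (6/7)
6. 6857.143ms @ 60/7 + 685.714ms (6/7)
7. 7542.857ms @ 66/7 + 1371.429ms (12/7)
8. 8914.286ms @ 78/7 + 685.714ms (6/7)
9. 9600.0ms @ 12 + 1200.0ms (3/2)
10. 10800.0ms @ 27/2 + 1200.0ms (3/2)
11. 12000.0ms @ 15 + 1200.0ms (3/2)
12. 13200.0ms @ 33/2 + 1200.0ms (3/2)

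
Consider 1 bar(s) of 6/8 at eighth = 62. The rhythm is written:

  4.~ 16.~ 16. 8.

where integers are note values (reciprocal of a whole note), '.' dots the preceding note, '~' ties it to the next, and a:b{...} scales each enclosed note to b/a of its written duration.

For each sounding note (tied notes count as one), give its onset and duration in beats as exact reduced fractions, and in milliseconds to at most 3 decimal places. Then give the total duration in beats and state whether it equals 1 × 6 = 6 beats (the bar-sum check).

1) 0.0ms=0b +4354.839ms=9/2b
2) 4354.839ms=9/2b +1451.613ms=3/2b
Σ=6b of 6 (62bpm 6/8) — PASS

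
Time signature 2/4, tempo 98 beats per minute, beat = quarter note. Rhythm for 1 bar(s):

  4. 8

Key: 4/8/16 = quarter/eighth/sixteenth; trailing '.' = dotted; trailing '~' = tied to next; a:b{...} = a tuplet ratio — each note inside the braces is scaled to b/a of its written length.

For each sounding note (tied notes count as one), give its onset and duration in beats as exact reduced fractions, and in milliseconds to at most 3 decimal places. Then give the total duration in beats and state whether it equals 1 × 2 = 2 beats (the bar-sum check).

1) 0.0ms=0b +918.367ms=3/2b
2) 918.367ms=3/2b +306.122ms=1/2b
Σ=2b of 2 (98bpm 2/4) — PASS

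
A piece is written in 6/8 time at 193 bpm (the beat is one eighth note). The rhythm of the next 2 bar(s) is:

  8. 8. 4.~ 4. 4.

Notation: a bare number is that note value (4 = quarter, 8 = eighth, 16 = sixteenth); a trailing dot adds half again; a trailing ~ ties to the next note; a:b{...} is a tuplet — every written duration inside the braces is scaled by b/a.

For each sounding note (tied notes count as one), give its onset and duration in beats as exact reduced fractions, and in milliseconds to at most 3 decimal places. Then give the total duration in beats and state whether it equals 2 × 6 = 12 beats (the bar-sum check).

1) 0.0ms=0b +466.321ms=3/2b
2) 466.321ms=3/2b +466.321ms=3/2b
3) 932.642ms=3b +1865.285ms=6b
4) 2797.927ms=9b +932.642ms=3b
Σ=12b of 12 (193bpm 6/8) — PASS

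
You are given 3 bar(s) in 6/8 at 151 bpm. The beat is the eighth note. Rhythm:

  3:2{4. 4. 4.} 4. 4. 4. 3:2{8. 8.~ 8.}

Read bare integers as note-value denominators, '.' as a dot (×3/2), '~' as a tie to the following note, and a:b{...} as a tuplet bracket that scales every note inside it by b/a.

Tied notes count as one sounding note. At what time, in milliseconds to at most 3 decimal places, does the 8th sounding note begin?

note 8 onset = 16b = 6357.616ms

1. 0.0ms @ 0 + 794.702ms (2)
2. 794.702ms @ 2 + 794.702ms (2)
3. 1589.404ms @ 4 + 794.702ms (2)
4. 2384.106ms @ 6 + 1192.053ms (3)
5. 3576.159ms @ 9 + 1192.053ms (3)
6. 4768.212ms @ 12 + 1192.053ms (3)
7. 5960.265ms @ 15 + 397.351ms (1)
8. 6357.616ms @ 16 + 794.702ms (2)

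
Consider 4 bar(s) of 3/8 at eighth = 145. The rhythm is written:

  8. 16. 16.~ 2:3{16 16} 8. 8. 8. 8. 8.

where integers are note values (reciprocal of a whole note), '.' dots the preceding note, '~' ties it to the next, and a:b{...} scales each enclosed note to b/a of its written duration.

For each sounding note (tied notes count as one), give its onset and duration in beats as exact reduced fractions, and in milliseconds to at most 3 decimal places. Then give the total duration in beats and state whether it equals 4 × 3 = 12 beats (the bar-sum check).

1) 0.0ms=0b +620.69ms=3/2b
2) 620.69ms=3/2b +310.345ms=3/4b
3) 931.034ms=9/4b +620.69ms=3/2b
4) 1551.724ms=15/4b +310.345ms=3/4b
5) 1862.069ms=9/2b +620.69ms=3/2b
6) 2482.759ms=6b +620.69ms=3/2b
7) 3103.448ms=15/2b +620.69ms=3/2b
8) 3724.138ms=9b +620.69ms=3/2b
9) 4344.828ms=21/2b +620.69ms=3/2b
Σ=12b of 12 (145bpm 3/8) — PASS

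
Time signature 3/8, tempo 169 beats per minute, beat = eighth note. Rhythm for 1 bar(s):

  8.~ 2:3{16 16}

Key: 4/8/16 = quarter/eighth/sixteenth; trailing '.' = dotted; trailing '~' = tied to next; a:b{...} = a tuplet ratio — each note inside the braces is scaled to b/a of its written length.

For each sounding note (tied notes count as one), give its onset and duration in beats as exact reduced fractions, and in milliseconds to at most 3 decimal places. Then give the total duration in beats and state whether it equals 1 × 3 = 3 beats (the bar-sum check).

1) 0.0ms=0b +798.817ms=9/4b
2) 798.817ms=9/4b +266.272ms=3/4b
Σ=3b of 3 (169bpm 3/8) — PASS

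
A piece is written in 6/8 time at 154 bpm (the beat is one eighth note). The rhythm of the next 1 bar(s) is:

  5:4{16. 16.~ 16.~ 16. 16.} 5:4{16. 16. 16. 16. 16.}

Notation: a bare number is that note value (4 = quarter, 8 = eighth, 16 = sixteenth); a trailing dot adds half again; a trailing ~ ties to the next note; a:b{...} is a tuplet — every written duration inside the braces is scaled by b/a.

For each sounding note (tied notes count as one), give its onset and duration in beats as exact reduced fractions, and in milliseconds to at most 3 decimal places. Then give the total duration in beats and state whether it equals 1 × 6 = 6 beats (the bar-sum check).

1) 0.0ms=0b +233.766ms=3/5b
2) 233.766ms=3/5b +701.299ms=9/5b
3) 935.065ms=12/5b +233.766ms=3/5b
4) 1168.831ms=3b +233.766ms=3/5b
5) 1402.597ms=18/5b +233.766ms=3/5b
6) 1636.364ms=21/5b +233.766ms=3/5b
7) 1870.13ms=24/5b +233.766ms=3/5b
8) 2103.896ms=27/5b +233.766ms=3/5b
Σ=6b of 6 (154bpm 6/8) — PASS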